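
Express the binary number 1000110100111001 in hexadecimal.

Group into 4-bit nibbles from right:
  1000 = 8
  1101 = D
  0011 = 3
  1001 = 9
Result: 8D39



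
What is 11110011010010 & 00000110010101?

AND: 1 only when both bits are 1
  11110011010010
& 00000110010101
----------------
  00000010010000
Decimal: 15570 & 405 = 144



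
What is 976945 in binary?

Using repeated division by 2:
976945 ÷ 2 = 488472 remainder 1
488472 ÷ 2 = 244236 remainder 0
244236 ÷ 2 = 122118 remainder 0
122118 ÷ 2 = 61059 remainder 0
61059 ÷ 2 = 30529 remainder 1
30529 ÷ 2 = 15264 remainder 1
15264 ÷ 2 = 7632 remainder 0
7632 ÷ 2 = 3816 remainder 0
3816 ÷ 2 = 1908 remainder 0
1908 ÷ 2 = 954 remainder 0
954 ÷ 2 = 477 remainder 0
477 ÷ 2 = 238 remainder 1
238 ÷ 2 = 119 remainder 0
119 ÷ 2 = 59 remainder 1
59 ÷ 2 = 29 remainder 1
29 ÷ 2 = 14 remainder 1
14 ÷ 2 = 7 remainder 0
7 ÷ 2 = 3 remainder 1
3 ÷ 2 = 1 remainder 1
1 ÷ 2 = 0 remainder 1
Reading remainders bottom to top: 11101110100000110001



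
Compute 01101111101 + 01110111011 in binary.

Add column by column from the right: bit + bit + carry-in; write the sum mod 2, carry 1 when the sum is 2 or 3.
carry:  11111111110
        01101111101
+       01110111011
-------------------
       011100111000
(the carry out of the leftmost column, 0, becomes the leading bit)
Decimal check:
  01101111101 = 512 + 256 + 64 + 32 + 16 + 8 + 4 + 1 = 893
  01110111011 = 512 + 256 + 128 + 32 + 16 + 8 + 2 + 1 = 955
  893 + 955 = 1848, and 011100111000 = 1024 + 512 + 256 + 32 + 16 + 8 = 1848 ✓



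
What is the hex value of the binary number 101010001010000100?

Group into 4-bit nibbles from right:
  0010 = 2
  1010 = A
  0010 = 2
  1000 = 8
  0100 = 4
Result: 2A284



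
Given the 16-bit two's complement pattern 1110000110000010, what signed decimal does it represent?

Binary: 1110000110000010
Sign bit: 1 (negative)
Invert: 0001111001111101
Add 1:  0001111001111110
Magnitude: 0001111001111110 = 4096 + 2048 + 1024 + 512 + 64 + 32 + 16 + 8 + 4 + 2 = 7806
Value: -7806



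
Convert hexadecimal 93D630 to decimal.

Expand by place value (powers of 16):
Digit values: D = 13
93D630 = 9 × 16^5 + 3 × 16^4 + 13 × 16^3 + 6 × 16^2 + 3 × 16^1 + 0 × 16^0
= 9 × 1048576 + 3 × 65536 + 13 × 4096 + 6 × 256 + 3 × 16 + 0 × 1
= 9437184 + 196608 + 53248 + 1536 + 48 + 0
= 9688624



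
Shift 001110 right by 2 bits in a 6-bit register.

Original: 001110 (decimal 14)
Shift right by 2 positions
Drop the 2 low bits; fill with zeros on the left
Result: 000011 (decimal 3)
Equivalent: 14 >> 2 = 14 ÷ 2^2 = 3



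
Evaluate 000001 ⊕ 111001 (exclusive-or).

XOR: 1 when bits differ
  000001
^ 111001
--------
  111000
Decimal: 1 ^ 57 = 56



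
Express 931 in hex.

Using repeated division by 16 (digits 10–15 are A–F):
931 ÷ 16 = 58 remainder 3
58 ÷ 16 = 3 remainder 10 (A)
3 ÷ 16 = 0 remainder 3
Reading remainders bottom to top: 3A3



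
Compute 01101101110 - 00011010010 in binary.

Method 1 - Direct subtraction (column by column from the right: bit − bit − borrow-in; if negative, add 2 and borrow 1 from the next column):
borrow: 00100100000
        01101101110
-       00011010010
-------------------
        01010011100

Method 2 - Add two's complement:
Two's complement of 00011010010: invert → 11100101101, add 1 → 11100101110
  01101101110
+ 11100101110
-------------
 101010011100  (end carry out of the top bit = 1)
Discarding the end carry: 01010011100
Decimal check:
  01101101110 = 512 + 256 + 64 + 32 + 8 + 4 + 2 = 878
  00011010010 = 128 + 64 + 16 + 2 = 210
  878 - 210 = 668, and 01010011100 = 512 + 128 + 16 + 8 + 4 = 668 ✓



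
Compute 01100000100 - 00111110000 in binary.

Method 1 - Direct subtraction (column by column from the right: bit − bit − borrow-in; if negative, add 2 and borrow 1 from the next column):
borrow: 01111100000
        01100000100
-       00111110000
-------------------
        00100010100

Method 2 - Add two's complement:
Two's complement of 00111110000: invert → 11000001111, add 1 → 11000010000
  01100000100
+ 11000010000
-------------
 100100010100  (end carry out of the top bit = 1)
Discarding the end carry: 00100010100
Decimal check:
  01100000100 = 512 + 256 + 4 = 772
  00111110000 = 256 + 128 + 64 + 32 + 16 = 496
  772 - 496 = 276, and 00100010100 = 256 + 16 + 4 = 276 ✓



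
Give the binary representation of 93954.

Using repeated division by 2:
93954 ÷ 2 = 46977 remainder 0
46977 ÷ 2 = 23488 remainder 1
23488 ÷ 2 = 11744 remainder 0
11744 ÷ 2 = 5872 remainder 0
5872 ÷ 2 = 2936 remainder 0
2936 ÷ 2 = 1468 remainder 0
1468 ÷ 2 = 734 remainder 0
734 ÷ 2 = 367 remainder 0
367 ÷ 2 = 183 remainder 1
183 ÷ 2 = 91 remainder 1
91 ÷ 2 = 45 remainder 1
45 ÷ 2 = 22 remainder 1
22 ÷ 2 = 11 remainder 0
11 ÷ 2 = 5 remainder 1
5 ÷ 2 = 2 remainder 1
2 ÷ 2 = 1 remainder 0
1 ÷ 2 = 0 remainder 1
Reading remainders bottom to top: 10110111100000010



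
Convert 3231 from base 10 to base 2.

Using repeated division by 2:
3231 ÷ 2 = 1615 remainder 1
1615 ÷ 2 = 807 remainder 1
807 ÷ 2 = 403 remainder 1
403 ÷ 2 = 201 remainder 1
201 ÷ 2 = 100 remainder 1
100 ÷ 2 = 50 remainder 0
50 ÷ 2 = 25 remainder 0
25 ÷ 2 = 12 remainder 1
12 ÷ 2 = 6 remainder 0
6 ÷ 2 = 3 remainder 0
3 ÷ 2 = 1 remainder 1
1 ÷ 2 = 0 remainder 1
Reading remainders bottom to top: 110010011111



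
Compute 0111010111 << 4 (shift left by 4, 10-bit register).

Original: 0111010111 (decimal 471)
Shift left by 4 positions
Append 4 zeros on the right and drop the 4 high bits that overflow the 10-bit width
Result: 0101110000 (decimal 368)
Equivalent: 471 << 4 = 471 × 2^4 = 7536, truncated to 10 bits = 368



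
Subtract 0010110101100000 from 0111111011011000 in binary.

Method 1 - Direct subtraction (column by column from the right: bit − bit − borrow-in; if negative, add 2 and borrow 1 from the next column):
borrow: 0000001011000000
        0111111011011000
-       0010110101100000
------------------------
        0101000101111000

Method 2 - Add two's complement:
Two's complement of 0010110101100000: invert → 1101001010011111, add 1 → 1101001010100000
  0111111011011000
+ 1101001010100000
------------------
 10101000101111000  (end carry out of the top bit = 1)
Discarding the end carry: 0101000101111000
Decimal check:
  0111111011011000 = 16384 + 8192 + 4096 + 2048 + 1024 + 512 + 128 + 64 + 16 + 8 = 32472
  0010110101100000 = 8192 + 2048 + 1024 + 256 + 64 + 32 = 11616
  32472 - 11616 = 20856, and 0101000101111000 = 16384 + 4096 + 256 + 64 + 32 + 16 + 8 = 20856 ✓



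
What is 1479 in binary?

Using repeated division by 2:
1479 ÷ 2 = 739 remainder 1
739 ÷ 2 = 369 remainder 1
369 ÷ 2 = 184 remainder 1
184 ÷ 2 = 92 remainder 0
92 ÷ 2 = 46 remainder 0
46 ÷ 2 = 23 remainder 0
23 ÷ 2 = 11 remainder 1
11 ÷ 2 = 5 remainder 1
5 ÷ 2 = 2 remainder 1
2 ÷ 2 = 1 remainder 0
1 ÷ 2 = 0 remainder 1
Reading remainders bottom to top: 10111000111



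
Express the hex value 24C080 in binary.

Convert each hex digit to 4 bits:
  2 = 0010
  4 = 0100
  C = 1100
  0 = 0000
  8 = 1000
  0 = 0000
Concatenate: 001001001100000010000000



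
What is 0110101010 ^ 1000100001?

XOR: 1 when bits differ
  0110101010
^ 1000100001
------------
  1110001011
Decimal: 426 ^ 545 = 907



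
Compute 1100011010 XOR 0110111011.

XOR: 1 when bits differ
  1100011010
^ 0110111011
------------
  1010100001
Decimal: 794 ^ 443 = 673



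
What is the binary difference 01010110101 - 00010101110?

Method 1 - Direct subtraction (column by column from the right: bit − bit − borrow-in; if negative, add 2 and borrow 1 from the next column):
borrow: 00000011100
        01010110101
-       00010101110
-------------------
        01000000111

Method 2 - Add two's complement:
Two's complement of 00010101110: invert → 11101010001, add 1 → 11101010010
  01010110101
+ 11101010010
-------------
 101000000111  (end carry out of the top bit = 1)
Discarding the end carry: 01000000111
Decimal check:
  01010110101 = 512 + 128 + 32 + 16 + 4 + 1 = 693
  00010101110 = 128 + 32 + 8 + 4 + 2 = 174
  693 - 174 = 519, and 01000000111 = 512 + 4 + 2 + 1 = 519 ✓



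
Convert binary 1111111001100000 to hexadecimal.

Group into 4-bit nibbles from right:
  1111 = F
  1110 = E
  0110 = 6
  0000 = 0
Result: FE60



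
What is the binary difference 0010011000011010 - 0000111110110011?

Method 1 - Direct subtraction (column by column from the right: bit − bit − borrow-in; if negative, add 2 and borrow 1 from the next column):
borrow: 0011111111001110
        0010011000011010
-       0000111110110011
------------------------
        0001011001100111

Method 2 - Add two's complement:
Two's complement of 0000111110110011: invert → 1111000001001100, add 1 → 1111000001001101
  0010011000011010
+ 1111000001001101
------------------
 10001011001100111  (end carry out of the top bit = 1)
Discarding the end carry: 0001011001100111
Decimal check:
  0010011000011010 = 8192 + 1024 + 512 + 16 + 8 + 2 = 9754
  0000111110110011 = 2048 + 1024 + 512 + 256 + 128 + 32 + 16 + 2 + 1 = 4019
  9754 - 4019 = 5735, and 0001011001100111 = 4096 + 1024 + 512 + 64 + 32 + 4 + 2 + 1 = 5735 ✓



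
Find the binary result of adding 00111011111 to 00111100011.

Add column by column from the right: bit + bit + carry-in; write the sum mod 2, carry 1 when the sum is 2 or 3.
carry:  01111111110
        00111011111
+       00111100011
-------------------
       001111000010
(the carry out of the leftmost column, 0, becomes the leading bit)
Decimal check:
  00111011111 = 256 + 128 + 64 + 16 + 8 + 4 + 2 + 1 = 479
  00111100011 = 256 + 128 + 64 + 32 + 2 + 1 = 483
  479 + 483 = 962, and 001111000010 = 512 + 256 + 128 + 64 + 2 = 962 ✓



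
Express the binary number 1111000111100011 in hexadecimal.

Group into 4-bit nibbles from right:
  1111 = F
  0001 = 1
  1110 = E
  0011 = 3
Result: F1E3



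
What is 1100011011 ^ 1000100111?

XOR: 1 when bits differ
  1100011011
^ 1000100111
------------
  0100111100
Decimal: 795 ^ 551 = 316



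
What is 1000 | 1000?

OR: 1 when either bit is 1
  1000
| 1000
------
  1000
Decimal: 8 | 8 = 8



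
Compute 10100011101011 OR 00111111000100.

OR: 1 when either bit is 1
  10100011101011
| 00111111000100
----------------
  10111111101111
Decimal: 10475 | 4036 = 12271



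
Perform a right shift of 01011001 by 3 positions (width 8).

Original: 01011001 (decimal 89)
Shift right by 3 positions
Drop the 3 low bits; fill with zeros on the left
Result: 00001011 (decimal 11)
Equivalent: 89 >> 3 = 89 ÷ 2^3 = 11



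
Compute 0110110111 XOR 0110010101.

XOR: 1 when bits differ
  0110110111
^ 0110010101
------------
  0000100010
Decimal: 439 ^ 405 = 34



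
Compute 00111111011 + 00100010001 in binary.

Add column by column from the right: bit + bit + carry-in; write the sum mod 2, carry 1 when the sum is 2 or 3.
carry:  01111100110
        00111111011
+       00100010001
-------------------
       001100001100
(the carry out of the leftmost column, 0, becomes the leading bit)
Decimal check:
  00111111011 = 256 + 128 + 64 + 32 + 16 + 8 + 2 + 1 = 507
  00100010001 = 256 + 16 + 1 = 273
  507 + 273 = 780, and 001100001100 = 512 + 256 + 8 + 4 = 780 ✓



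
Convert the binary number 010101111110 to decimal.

Sum of powers of 2 for each 1-bit:
2^1 + 2^2 + 2^3 + 2^4 + 2^5 + 2^6 + 2^8 + 2^10
= 2 + 4 + 8 + 16 + 32 + 64 + 256 + 1024
= 1406



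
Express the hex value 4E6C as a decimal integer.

Expand by place value (powers of 16):
Digit values: E = 14, C = 12
4E6C = 4 × 16^3 + 14 × 16^2 + 6 × 16^1 + 12 × 16^0
= 4 × 4096 + 14 × 256 + 6 × 16 + 12 × 1
= 16384 + 3584 + 96 + 12
= 20076



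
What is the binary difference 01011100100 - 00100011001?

Method 1 - Direct subtraction (column by column from the right: bit − bit − borrow-in; if negative, add 2 and borrow 1 from the next column):
borrow: 01000110110
        01011100100
-       00100011001
-------------------
        00111001011

Method 2 - Add two's complement:
Two's complement of 00100011001: invert → 11011100110, add 1 → 11011100111
  01011100100
+ 11011100111
-------------
 100111001011  (end carry out of the top bit = 1)
Discarding the end carry: 00111001011
Decimal check:
  01011100100 = 512 + 128 + 64 + 32 + 4 = 740
  00100011001 = 256 + 16 + 8 + 1 = 281
  740 - 281 = 459, and 00111001011 = 256 + 128 + 64 + 8 + 2 + 1 = 459 ✓



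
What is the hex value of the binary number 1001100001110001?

Group into 4-bit nibbles from right:
  1001 = 9
  1000 = 8
  0111 = 7
  0001 = 1
Result: 9871



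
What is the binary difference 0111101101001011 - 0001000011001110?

Method 1 - Direct subtraction (column by column from the right: bit − bit − borrow-in; if negative, add 2 and borrow 1 from the next column):
borrow: 0000000111111000
        0111101101001011
-       0001000011001110
------------------------
        0110101001111101

Method 2 - Add two's complement:
Two's complement of 0001000011001110: invert → 1110111100110001, add 1 → 1110111100110010
  0111101101001011
+ 1110111100110010
------------------
 10110101001111101  (end carry out of the top bit = 1)
Discarding the end carry: 0110101001111101
Decimal check:
  0111101101001011 = 16384 + 8192 + 4096 + 2048 + 512 + 256 + 64 + 8 + 2 + 1 = 31563
  0001000011001110 = 4096 + 128 + 64 + 8 + 4 + 2 = 4302
  31563 - 4302 = 27261, and 0110101001111101 = 16384 + 8192 + 2048 + 512 + 64 + 32 + 16 + 8 + 4 + 1 = 27261 ✓



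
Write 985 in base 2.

Using repeated division by 2:
985 ÷ 2 = 492 remainder 1
492 ÷ 2 = 246 remainder 0
246 ÷ 2 = 123 remainder 0
123 ÷ 2 = 61 remainder 1
61 ÷ 2 = 30 remainder 1
30 ÷ 2 = 15 remainder 0
15 ÷ 2 = 7 remainder 1
7 ÷ 2 = 3 remainder 1
3 ÷ 2 = 1 remainder 1
1 ÷ 2 = 0 remainder 1
Reading remainders bottom to top: 1111011001



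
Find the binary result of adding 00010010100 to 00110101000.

Add column by column from the right: bit + bit + carry-in; write the sum mod 2, carry 1 when the sum is 2 or 3.
carry:  01100000000
        00010010100
+       00110101000
-------------------
       001000111100
(the carry out of the leftmost column, 0, becomes the leading bit)
Decimal check:
  00010010100 = 128 + 16 + 4 = 148
  00110101000 = 256 + 128 + 32 + 8 = 424
  148 + 424 = 572, and 001000111100 = 512 + 32 + 16 + 8 + 4 = 572 ✓



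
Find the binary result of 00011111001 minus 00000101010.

Method 1 - Direct subtraction (column by column from the right: bit − bit − borrow-in; if negative, add 2 and borrow 1 from the next column):
borrow: 00000011100
        00011111001
-       00000101010
-------------------
        00011001111

Method 2 - Add two's complement:
Two's complement of 00000101010: invert → 11111010101, add 1 → 11111010110
  00011111001
+ 11111010110
-------------
 100011001111  (end carry out of the top bit = 1)
Discarding the end carry: 00011001111
Decimal check:
  00011111001 = 128 + 64 + 32 + 16 + 8 + 1 = 249
  00000101010 = 32 + 8 + 2 = 42
  249 - 42 = 207, and 00011001111 = 128 + 64 + 8 + 4 + 2 + 1 = 207 ✓



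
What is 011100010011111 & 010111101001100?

AND: 1 only when both bits are 1
  011100010011111
& 010111101001100
-----------------
  010100000001100
Decimal: 14495 & 12108 = 10252



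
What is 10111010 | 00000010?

OR: 1 when either bit is 1
  10111010
| 00000010
----------
  10111010
Decimal: 186 | 2 = 186



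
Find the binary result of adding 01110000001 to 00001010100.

Add column by column from the right: bit + bit + carry-in; write the sum mod 2, carry 1 when the sum is 2 or 3.
carry:  00000000000
        01110000001
+       00001010100
-------------------
       001111010101
(the carry out of the leftmost column, 0, becomes the leading bit)
Decimal check:
  01110000001 = 512 + 256 + 128 + 1 = 897
  00001010100 = 64 + 16 + 4 = 84
  897 + 84 = 981, and 001111010101 = 512 + 256 + 128 + 64 + 16 + 4 + 1 = 981 ✓



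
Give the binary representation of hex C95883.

Convert each hex digit to 4 bits:
  C = 1100
  9 = 1001
  5 = 0101
  8 = 1000
  8 = 1000
  3 = 0011
Concatenate: 110010010101100010000011



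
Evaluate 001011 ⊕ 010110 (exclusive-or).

XOR: 1 when bits differ
  001011
^ 010110
--------
  011101
Decimal: 11 ^ 22 = 29



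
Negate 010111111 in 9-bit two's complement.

Original: 010111111
Step 1 - Invert all bits: 101000000
Step 2 - Add 1: 101000001
Verification: 010111111 + 101000001 = 1000000000; discarding the end carry (carry out of the top bit) leaves the 9-bit value 000000000, as required for x + (-x)



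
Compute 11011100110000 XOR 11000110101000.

XOR: 1 when bits differ
  11011100110000
^ 11000110101000
----------------
  00011010011000
Decimal: 14128 ^ 12712 = 1688



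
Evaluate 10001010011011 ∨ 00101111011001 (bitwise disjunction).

OR: 1 when either bit is 1
  10001010011011
| 00101111011001
----------------
  10101111011011
Decimal: 8859 | 3033 = 11227



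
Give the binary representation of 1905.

Using repeated division by 2:
1905 ÷ 2 = 952 remainder 1
952 ÷ 2 = 476 remainder 0
476 ÷ 2 = 238 remainder 0
238 ÷ 2 = 119 remainder 0
119 ÷ 2 = 59 remainder 1
59 ÷ 2 = 29 remainder 1
29 ÷ 2 = 14 remainder 1
14 ÷ 2 = 7 remainder 0
7 ÷ 2 = 3 remainder 1
3 ÷ 2 = 1 remainder 1
1 ÷ 2 = 0 remainder 1
Reading remainders bottom to top: 11101110001



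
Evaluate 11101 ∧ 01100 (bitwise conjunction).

AND: 1 only when both bits are 1
  11101
& 01100
-------
  01100
Decimal: 29 & 12 = 12



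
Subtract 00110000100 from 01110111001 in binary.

Method 1 - Direct subtraction (column by column from the right: bit − bit − borrow-in; if negative, add 2 and borrow 1 from the next column):
borrow: 00000001000
        01110111001
-       00110000100
-------------------
        01000110101

Method 2 - Add two's complement:
Two's complement of 00110000100: invert → 11001111011, add 1 → 11001111100
  01110111001
+ 11001111100
-------------
 101000110101  (end carry out of the top bit = 1)
Discarding the end carry: 01000110101
Decimal check:
  01110111001 = 512 + 256 + 128 + 32 + 16 + 8 + 1 = 953
  00110000100 = 256 + 128 + 4 = 388
  953 - 388 = 565, and 01000110101 = 512 + 32 + 16 + 4 + 1 = 565 ✓



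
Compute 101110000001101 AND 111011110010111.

AND: 1 only when both bits are 1
  101110000001101
& 111011110010111
-----------------
  101010000000101
Decimal: 23565 & 30615 = 21509



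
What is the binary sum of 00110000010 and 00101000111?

Add column by column from the right: bit + bit + carry-in; write the sum mod 2, carry 1 when the sum is 2 or 3.
carry:  01000001100
        00110000010
+       00101000111
-------------------
       001011001001
(the carry out of the leftmost column, 0, becomes the leading bit)
Decimal check:
  00110000010 = 256 + 128 + 2 = 386
  00101000111 = 256 + 64 + 4 + 2 + 1 = 327
  386 + 327 = 713, and 001011001001 = 512 + 128 + 64 + 8 + 1 = 713 ✓



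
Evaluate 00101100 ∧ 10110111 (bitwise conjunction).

AND: 1 only when both bits are 1
  00101100
& 10110111
----------
  00100100
Decimal: 44 & 183 = 36



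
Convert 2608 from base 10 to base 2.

Using repeated division by 2:
2608 ÷ 2 = 1304 remainder 0
1304 ÷ 2 = 652 remainder 0
652 ÷ 2 = 326 remainder 0
326 ÷ 2 = 163 remainder 0
163 ÷ 2 = 81 remainder 1
81 ÷ 2 = 40 remainder 1
40 ÷ 2 = 20 remainder 0
20 ÷ 2 = 10 remainder 0
10 ÷ 2 = 5 remainder 0
5 ÷ 2 = 2 remainder 1
2 ÷ 2 = 1 remainder 0
1 ÷ 2 = 0 remainder 1
Reading remainders bottom to top: 101000110000



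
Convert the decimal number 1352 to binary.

Using repeated division by 2:
1352 ÷ 2 = 676 remainder 0
676 ÷ 2 = 338 remainder 0
338 ÷ 2 = 169 remainder 0
169 ÷ 2 = 84 remainder 1
84 ÷ 2 = 42 remainder 0
42 ÷ 2 = 21 remainder 0
21 ÷ 2 = 10 remainder 1
10 ÷ 2 = 5 remainder 0
5 ÷ 2 = 2 remainder 1
2 ÷ 2 = 1 remainder 0
1 ÷ 2 = 0 remainder 1
Reading remainders bottom to top: 10101001000



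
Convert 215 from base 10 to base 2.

Using repeated division by 2:
215 ÷ 2 = 107 remainder 1
107 ÷ 2 = 53 remainder 1
53 ÷ 2 = 26 remainder 1
26 ÷ 2 = 13 remainder 0
13 ÷ 2 = 6 remainder 1
6 ÷ 2 = 3 remainder 0
3 ÷ 2 = 1 remainder 1
1 ÷ 2 = 0 remainder 1
Reading remainders bottom to top: 11010111



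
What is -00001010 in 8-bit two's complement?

Original: 00001010
Step 1 - Invert all bits: 11110101
Step 2 - Add 1: 11110110
Verification: 00001010 + 11110110 = 100000000; discarding the end carry (carry out of the top bit) leaves the 8-bit value 00000000, as required for x + (-x)



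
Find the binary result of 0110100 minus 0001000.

Method 1 - Direct subtraction (column by column from the right: bit − bit − borrow-in; if negative, add 2 and borrow 1 from the next column):
borrow: 0010000
        0110100
-       0001000
---------------
        0101100

Method 2 - Add two's complement:
Two's complement of 0001000: invert → 1110111, add 1 → 1111000
  0110100
+ 1111000
---------
 10101100  (end carry out of the top bit = 1)
Discarding the end carry: 0101100
Decimal check:
  0110100 = 32 + 16 + 4 = 52
  0001000 = 8
  52 - 8 = 44, and 0101100 = 32 + 8 + 4 = 44 ✓



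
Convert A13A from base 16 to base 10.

Expand by place value (powers of 16):
Digit values: A = 10
A13A = 10 × 16^3 + 1 × 16^2 + 3 × 16^1 + 10 × 16^0
= 10 × 4096 + 1 × 256 + 3 × 16 + 10 × 1
= 40960 + 256 + 48 + 10
= 41274



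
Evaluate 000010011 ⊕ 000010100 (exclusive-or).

XOR: 1 when bits differ
  000010011
^ 000010100
-----------
  000000111
Decimal: 19 ^ 20 = 7



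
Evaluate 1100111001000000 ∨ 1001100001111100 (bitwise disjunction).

OR: 1 when either bit is 1
  1100111001000000
| 1001100001111100
------------------
  1101111001111100
Decimal: 52800 | 39036 = 56956



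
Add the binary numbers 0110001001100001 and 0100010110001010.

Add column by column from the right: bit + bit + carry-in; write the sum mod 2, carry 1 when the sum is 2 or 3.
carry:  1000000000000000
        0110001001100001
+       0100010110001010
------------------------
       01010011111101011
(the carry out of the leftmost column, 0, becomes the leading bit)
Decimal check:
  0110001001100001 = 16384 + 8192 + 512 + 64 + 32 + 1 = 25185
  0100010110001010 = 16384 + 1024 + 256 + 128 + 8 + 2 = 17802
  25185 + 17802 = 42987, and 01010011111101011 = 32768 + 8192 + 1024 + 512 + 256 + 128 + 64 + 32 + 8 + 2 + 1 = 42987 ✓



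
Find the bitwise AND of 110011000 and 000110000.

AND: 1 only when both bits are 1
  110011000
& 000110000
-----------
  000010000
Decimal: 408 & 48 = 16



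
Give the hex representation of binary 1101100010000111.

Group into 4-bit nibbles from right:
  1101 = D
  1000 = 8
  1000 = 8
  0111 = 7
Result: D887



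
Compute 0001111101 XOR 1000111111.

XOR: 1 when bits differ
  0001111101
^ 1000111111
------------
  1001000010
Decimal: 125 ^ 575 = 578



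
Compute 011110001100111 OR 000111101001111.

OR: 1 when either bit is 1
  011110001100111
| 000111101001111
-----------------
  011111101101111
Decimal: 15463 | 3919 = 16239



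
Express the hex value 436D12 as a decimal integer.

Expand by place value (powers of 16):
Digit values: D = 13
436D12 = 4 × 16^5 + 3 × 16^4 + 6 × 16^3 + 13 × 16^2 + 1 × 16^1 + 2 × 16^0
= 4 × 1048576 + 3 × 65536 + 6 × 4096 + 13 × 256 + 1 × 16 + 2 × 1
= 4194304 + 196608 + 24576 + 3328 + 16 + 2
= 4418834



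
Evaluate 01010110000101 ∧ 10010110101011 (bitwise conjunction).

AND: 1 only when both bits are 1
  01010110000101
& 10010110101011
----------------
  00010110000001
Decimal: 5509 & 9643 = 1409



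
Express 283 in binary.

Using repeated division by 2:
283 ÷ 2 = 141 remainder 1
141 ÷ 2 = 70 remainder 1
70 ÷ 2 = 35 remainder 0
35 ÷ 2 = 17 remainder 1
17 ÷ 2 = 8 remainder 1
8 ÷ 2 = 4 remainder 0
4 ÷ 2 = 2 remainder 0
2 ÷ 2 = 1 remainder 0
1 ÷ 2 = 0 remainder 1
Reading remainders bottom to top: 100011011



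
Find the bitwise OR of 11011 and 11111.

OR: 1 when either bit is 1
  11011
| 11111
-------
  11111
Decimal: 27 | 31 = 31



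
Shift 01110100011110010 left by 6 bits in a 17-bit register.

Original: 01110100011110010 (decimal 59634)
Shift left by 6 positions
Append 6 zeros on the right and drop the 6 high bits that overflow the 17-bit width
Result: 00011110010000000 (decimal 15488)
Equivalent: 59634 << 6 = 59634 × 2^6 = 3816576, truncated to 17 bits = 15488



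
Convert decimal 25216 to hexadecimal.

Using repeated division by 16 (digits 10–15 are A–F):
25216 ÷ 16 = 1576 remainder 0
1576 ÷ 16 = 98 remainder 8
98 ÷ 16 = 6 remainder 2
6 ÷ 16 = 0 remainder 6
Reading remainders bottom to top: 6280



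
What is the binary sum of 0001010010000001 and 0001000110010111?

Add column by column from the right: bit + bit + carry-in; write the sum mod 2, carry 1 when the sum is 2 or 3.
carry:  0010001100001110
        0001010010000001
+       0001000110010111
------------------------
       00010011000011000
(the carry out of the leftmost column, 0, becomes the leading bit)
Decimal check:
  0001010010000001 = 4096 + 1024 + 128 + 1 = 5249
  0001000110010111 = 4096 + 256 + 128 + 16 + 4 + 2 + 1 = 4503
  5249 + 4503 = 9752, and 00010011000011000 = 8192 + 1024 + 512 + 16 + 8 = 9752 ✓



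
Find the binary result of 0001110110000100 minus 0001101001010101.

Method 1 - Direct subtraction (column by column from the right: bit − bit − borrow-in; if negative, add 2 and borrow 1 from the next column):
borrow: 0000010011111110
        0001110110000100
-       0001101001010101
------------------------
        0000001100101111

Method 2 - Add two's complement:
Two's complement of 0001101001010101: invert → 1110010110101010, add 1 → 1110010110101011
  0001110110000100
+ 1110010110101011
------------------
 10000001100101111  (end carry out of the top bit = 1)
Discarding the end carry: 0000001100101111
Decimal check:
  0001110110000100 = 4096 + 2048 + 1024 + 256 + 128 + 4 = 7556
  0001101001010101 = 4096 + 2048 + 512 + 64 + 16 + 4 + 1 = 6741
  7556 - 6741 = 815, and 0000001100101111 = 512 + 256 + 32 + 8 + 4 + 2 + 1 = 815 ✓



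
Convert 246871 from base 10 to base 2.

Using repeated division by 2:
246871 ÷ 2 = 123435 remainder 1
123435 ÷ 2 = 61717 remainder 1
61717 ÷ 2 = 30858 remainder 1
30858 ÷ 2 = 15429 remainder 0
15429 ÷ 2 = 7714 remainder 1
7714 ÷ 2 = 3857 remainder 0
3857 ÷ 2 = 1928 remainder 1
1928 ÷ 2 = 964 remainder 0
964 ÷ 2 = 482 remainder 0
482 ÷ 2 = 241 remainder 0
241 ÷ 2 = 120 remainder 1
120 ÷ 2 = 60 remainder 0
60 ÷ 2 = 30 remainder 0
30 ÷ 2 = 15 remainder 0
15 ÷ 2 = 7 remainder 1
7 ÷ 2 = 3 remainder 1
3 ÷ 2 = 1 remainder 1
1 ÷ 2 = 0 remainder 1
Reading remainders bottom to top: 111100010001010111



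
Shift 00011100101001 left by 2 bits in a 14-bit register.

Original: 00011100101001 (decimal 1833)
Shift left by 2 positions
Append 2 zeros on the right
Result: 01110010100100 (decimal 7332)
Equivalent: 1833 << 2 = 1833 × 2^2 = 7332



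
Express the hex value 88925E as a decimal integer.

Expand by place value (powers of 16):
Digit values: E = 14
88925E = 8 × 16^5 + 8 × 16^4 + 9 × 16^3 + 2 × 16^2 + 5 × 16^1 + 14 × 16^0
= 8 × 1048576 + 8 × 65536 + 9 × 4096 + 2 × 256 + 5 × 16 + 14 × 1
= 8388608 + 524288 + 36864 + 512 + 80 + 14
= 8950366



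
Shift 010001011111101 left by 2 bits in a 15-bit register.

Original: 010001011111101 (decimal 8957)
Shift left by 2 positions
Append 2 zeros on the right and drop the 2 high bits that overflow the 15-bit width
Result: 000101111110100 (decimal 3060)
Equivalent: 8957 << 2 = 8957 × 2^2 = 35828, truncated to 15 bits = 3060



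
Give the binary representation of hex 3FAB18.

Convert each hex digit to 4 bits:
  3 = 0011
  F = 1111
  A = 1010
  B = 1011
  1 = 0001
  8 = 1000
Concatenate: 001111111010101100011000



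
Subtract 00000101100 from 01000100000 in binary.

Method 1 - Direct subtraction (column by column from the right: bit − bit − borrow-in; if negative, add 2 and borrow 1 from the next column):
borrow: 01111111000
        01000100000
-       00000101100
-------------------
        00111110100

Method 2 - Add two's complement:
Two's complement of 00000101100: invert → 11111010011, add 1 → 11111010100
  01000100000
+ 11111010100
-------------
 100111110100  (end carry out of the top bit = 1)
Discarding the end carry: 00111110100
Decimal check:
  01000100000 = 512 + 32 = 544
  00000101100 = 32 + 8 + 4 = 44
  544 - 44 = 500, and 00111110100 = 256 + 128 + 64 + 32 + 16 + 4 = 500 ✓



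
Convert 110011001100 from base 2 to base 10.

Sum of powers of 2 for each 1-bit:
2^2 + 2^3 + 2^6 + 2^7 + 2^10 + 2^11
= 4 + 8 + 64 + 128 + 1024 + 2048
= 3276



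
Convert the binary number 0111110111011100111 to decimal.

Sum of powers of 2 for each 1-bit:
2^0 + 2^1 + 2^2 + 2^5 + 2^6 + 2^7 + 2^9 + 2^10 + 2^11 + 2^13 + 2^14 + 2^15 + 2^16 + 2^17
= 1 + 2 + 4 + 32 + 64 + 128 + 512 + 1024 + 2048 + 8192 + 16384 + 32768 + 65536 + 131072
= 257767



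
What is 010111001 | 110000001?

OR: 1 when either bit is 1
  010111001
| 110000001
-----------
  110111001
Decimal: 185 | 385 = 441



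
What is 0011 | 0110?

OR: 1 when either bit is 1
  0011
| 0110
------
  0111
Decimal: 3 | 6 = 7



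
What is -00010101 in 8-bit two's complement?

Original: 00010101
Step 1 - Invert all bits: 11101010
Step 2 - Add 1: 11101011
Verification: 00010101 + 11101011 = 100000000; discarding the end carry (carry out of the top bit) leaves the 8-bit value 00000000, as required for x + (-x)



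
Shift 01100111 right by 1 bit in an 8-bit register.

Original: 01100111 (decimal 103)
Shift right by 1 position
Drop the 1 low bit; fill with zero on the left
Result: 00110011 (decimal 51)
Equivalent: 103 >> 1 = 103 ÷ 2^1 = 51



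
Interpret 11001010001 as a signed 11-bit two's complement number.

Binary: 11001010001
Sign bit: 1 (negative)
Invert: 00110101110
Add 1:  00110101111
Magnitude: 00110101111 = 256 + 128 + 32 + 8 + 4 + 2 + 1 = 431
Value: -431



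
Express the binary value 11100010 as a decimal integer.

Sum of powers of 2 for each 1-bit:
2^1 + 2^5 + 2^6 + 2^7
= 2 + 32 + 64 + 128
= 226



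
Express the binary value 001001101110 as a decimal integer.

Sum of powers of 2 for each 1-bit:
2^1 + 2^2 + 2^3 + 2^5 + 2^6 + 2^9
= 2 + 4 + 8 + 32 + 64 + 512
= 622



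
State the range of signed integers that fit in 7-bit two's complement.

For 7-bit two's complement:
Minimum: -2^6 = -64
Maximum: 2^6 - 1 = 63



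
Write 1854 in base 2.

Using repeated division by 2:
1854 ÷ 2 = 927 remainder 0
927 ÷ 2 = 463 remainder 1
463 ÷ 2 = 231 remainder 1
231 ÷ 2 = 115 remainder 1
115 ÷ 2 = 57 remainder 1
57 ÷ 2 = 28 remainder 1
28 ÷ 2 = 14 remainder 0
14 ÷ 2 = 7 remainder 0
7 ÷ 2 = 3 remainder 1
3 ÷ 2 = 1 remainder 1
1 ÷ 2 = 0 remainder 1
Reading remainders bottom to top: 11100111110



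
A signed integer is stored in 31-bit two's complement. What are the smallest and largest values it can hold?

For 31-bit two's complement:
Minimum: -2^30 = -1073741824
Maximum: 2^30 - 1 = 1073741823



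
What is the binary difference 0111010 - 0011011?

Method 1 - Direct subtraction (column by column from the right: bit − bit − borrow-in; if negative, add 2 and borrow 1 from the next column):
borrow: 0111110
        0111010
-       0011011
---------------
        0011111

Method 2 - Add two's complement:
Two's complement of 0011011: invert → 1100100, add 1 → 1100101
  0111010
+ 1100101
---------
 10011111  (end carry out of the top bit = 1)
Discarding the end carry: 0011111
Decimal check:
  0111010 = 32 + 16 + 8 + 2 = 58
  0011011 = 16 + 8 + 2 + 1 = 27
  58 - 27 = 31, and 0011111 = 16 + 8 + 4 + 2 + 1 = 31 ✓



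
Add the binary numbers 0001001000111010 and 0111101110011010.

Add column by column from the right: bit + bit + carry-in; write the sum mod 2, carry 1 when the sum is 2 or 3.
carry:  1110010001110100
        0001001000111010
+       0111101110011010
------------------------
       01000110111010100
(the carry out of the leftmost column, 0, becomes the leading bit)
Decimal check:
  0001001000111010 = 4096 + 512 + 32 + 16 + 8 + 2 = 4666
  0111101110011010 = 16384 + 8192 + 4096 + 2048 + 512 + 256 + 128 + 16 + 8 + 2 = 31642
  4666 + 31642 = 36308, and 01000110111010100 = 32768 + 2048 + 1024 + 256 + 128 + 64 + 16 + 4 = 36308 ✓



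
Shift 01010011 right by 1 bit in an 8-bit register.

Original: 01010011 (decimal 83)
Shift right by 1 position
Drop the 1 low bit; fill with zero on the left
Result: 00101001 (decimal 41)
Equivalent: 83 >> 1 = 83 ÷ 2^1 = 41



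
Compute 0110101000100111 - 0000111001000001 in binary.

Method 1 - Direct subtraction (column by column from the right: bit − bit − borrow-in; if negative, add 2 and borrow 1 from the next column):
borrow: 0011111110000000
        0110101000100111
-       0000111001000001
------------------------
        0101101111100110

Method 2 - Add two's complement:
Two's complement of 0000111001000001: invert → 1111000110111110, add 1 → 1111000110111111
  0110101000100111
+ 1111000110111111
------------------
 10101101111100110  (end carry out of the top bit = 1)
Discarding the end carry: 0101101111100110
Decimal check:
  0110101000100111 = 16384 + 8192 + 2048 + 512 + 32 + 4 + 2 + 1 = 27175
  0000111001000001 = 2048 + 1024 + 512 + 64 + 1 = 3649
  27175 - 3649 = 23526, and 0101101111100110 = 16384 + 4096 + 2048 + 512 + 256 + 128 + 64 + 32 + 4 + 2 = 23526 ✓



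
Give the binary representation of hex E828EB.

Convert each hex digit to 4 bits:
  E = 1110
  8 = 1000
  2 = 0010
  8 = 1000
  E = 1110
  B = 1011
Concatenate: 111010000010100011101011



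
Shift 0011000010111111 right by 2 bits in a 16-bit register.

Original: 0011000010111111 (decimal 12479)
Shift right by 2 positions
Drop the 2 low bits; fill with zeros on the left
Result: 0000110000101111 (decimal 3119)
Equivalent: 12479 >> 2 = 12479 ÷ 2^2 = 3119



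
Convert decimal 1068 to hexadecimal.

Using repeated division by 16 (digits 10–15 are A–F):
1068 ÷ 16 = 66 remainder 12 (C)
66 ÷ 16 = 4 remainder 2
4 ÷ 16 = 0 remainder 4
Reading remainders bottom to top: 42C



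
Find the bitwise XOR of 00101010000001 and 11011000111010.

XOR: 1 when bits differ
  00101010000001
^ 11011000111010
----------------
  11110010111011
Decimal: 2689 ^ 13882 = 15547



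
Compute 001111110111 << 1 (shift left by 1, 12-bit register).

Original: 001111110111 (decimal 1015)
Shift left by 1 position
Append 1 zero on the right
Result: 011111101110 (decimal 2030)
Equivalent: 1015 << 1 = 1015 × 2^1 = 2030



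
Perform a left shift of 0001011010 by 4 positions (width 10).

Original: 0001011010 (decimal 90)
Shift left by 4 positions
Append 4 zeros on the right and drop the 4 high bits that overflow the 10-bit width
Result: 0110100000 (decimal 416)
Equivalent: 90 << 4 = 90 × 2^4 = 1440, truncated to 10 bits = 416



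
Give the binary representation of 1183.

Using repeated division by 2:
1183 ÷ 2 = 591 remainder 1
591 ÷ 2 = 295 remainder 1
295 ÷ 2 = 147 remainder 1
147 ÷ 2 = 73 remainder 1
73 ÷ 2 = 36 remainder 1
36 ÷ 2 = 18 remainder 0
18 ÷ 2 = 9 remainder 0
9 ÷ 2 = 4 remainder 1
4 ÷ 2 = 2 remainder 0
2 ÷ 2 = 1 remainder 0
1 ÷ 2 = 0 remainder 1
Reading remainders bottom to top: 10010011111



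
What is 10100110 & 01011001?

AND: 1 only when both bits are 1
  10100110
& 01011001
----------
  00000000
Decimal: 166 & 89 = 0



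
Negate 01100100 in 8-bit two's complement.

Original: 01100100
Step 1 - Invert all bits: 10011011
Step 2 - Add 1: 10011100
Verification: 01100100 + 10011100 = 100000000; discarding the end carry (carry out of the top bit) leaves the 8-bit value 00000000, as required for x + (-x)



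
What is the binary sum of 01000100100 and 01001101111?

Add column by column from the right: bit + bit + carry-in; write the sum mod 2, carry 1 when the sum is 2 or 3.
carry:  10011011000
        01000100100
+       01001101111
-------------------
       010010010011
(the carry out of the leftmost column, 0, becomes the leading bit)
Decimal check:
  01000100100 = 512 + 32 + 4 = 548
  01001101111 = 512 + 64 + 32 + 8 + 4 + 2 + 1 = 623
  548 + 623 = 1171, and 010010010011 = 1024 + 128 + 16 + 2 + 1 = 1171 ✓



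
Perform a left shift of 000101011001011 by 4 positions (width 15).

Original: 000101011001011 (decimal 2763)
Shift left by 4 positions
Append 4 zeros on the right and drop the 4 high bits that overflow the 15-bit width
Result: 010110010110000 (decimal 11440)
Equivalent: 2763 << 4 = 2763 × 2^4 = 44208, truncated to 15 bits = 11440



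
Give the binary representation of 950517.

Using repeated division by 2:
950517 ÷ 2 = 475258 remainder 1
475258 ÷ 2 = 237629 remainder 0
237629 ÷ 2 = 118814 remainder 1
118814 ÷ 2 = 59407 remainder 0
59407 ÷ 2 = 29703 remainder 1
29703 ÷ 2 = 14851 remainder 1
14851 ÷ 2 = 7425 remainder 1
7425 ÷ 2 = 3712 remainder 1
3712 ÷ 2 = 1856 remainder 0
1856 ÷ 2 = 928 remainder 0
928 ÷ 2 = 464 remainder 0
464 ÷ 2 = 232 remainder 0
232 ÷ 2 = 116 remainder 0
116 ÷ 2 = 58 remainder 0
58 ÷ 2 = 29 remainder 0
29 ÷ 2 = 14 remainder 1
14 ÷ 2 = 7 remainder 0
7 ÷ 2 = 3 remainder 1
3 ÷ 2 = 1 remainder 1
1 ÷ 2 = 0 remainder 1
Reading remainders bottom to top: 11101000000011110101



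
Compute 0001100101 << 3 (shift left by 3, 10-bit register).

Original: 0001100101 (decimal 101)
Shift left by 3 positions
Append 3 zeros on the right
Result: 1100101000 (decimal 808)
Equivalent: 101 << 3 = 101 × 2^3 = 808



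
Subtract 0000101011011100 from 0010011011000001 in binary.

Method 1 - Direct subtraction (column by column from the right: bit − bit − borrow-in; if negative, add 2 and borrow 1 from the next column):
borrow: 0011011111111000
        0010011011000001
-       0000101011011100
------------------------
        0001101111100101

Method 2 - Add two's complement:
Two's complement of 0000101011011100: invert → 1111010100100011, add 1 → 1111010100100100
  0010011011000001
+ 1111010100100100
------------------
 10001101111100101  (end carry out of the top bit = 1)
Discarding the end carry: 0001101111100101
Decimal check:
  0010011011000001 = 8192 + 1024 + 512 + 128 + 64 + 1 = 9921
  0000101011011100 = 2048 + 512 + 128 + 64 + 16 + 8 + 4 = 2780
  9921 - 2780 = 7141, and 0001101111100101 = 4096 + 2048 + 512 + 256 + 128 + 64 + 32 + 4 + 1 = 7141 ✓



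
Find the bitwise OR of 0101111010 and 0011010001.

OR: 1 when either bit is 1
  0101111010
| 0011010001
------------
  0111111011
Decimal: 378 | 209 = 507



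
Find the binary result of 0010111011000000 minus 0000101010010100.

Method 1 - Direct subtraction (column by column from the right: bit − bit − borrow-in; if negative, add 2 and borrow 1 from the next column):
borrow: 0000000001111000
        0010111011000000
-       0000101010010100
------------------------
        0010010000101100

Method 2 - Add two's complement:
Two's complement of 0000101010010100: invert → 1111010101101011, add 1 → 1111010101101100
  0010111011000000
+ 1111010101101100
------------------
 10010010000101100  (end carry out of the top bit = 1)
Discarding the end carry: 0010010000101100
Decimal check:
  0010111011000000 = 8192 + 2048 + 1024 + 512 + 128 + 64 = 11968
  0000101010010100 = 2048 + 512 + 128 + 16 + 4 = 2708
  11968 - 2708 = 9260, and 0010010000101100 = 8192 + 1024 + 32 + 8 + 4 = 9260 ✓



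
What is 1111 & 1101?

AND: 1 only when both bits are 1
  1111
& 1101
------
  1101
Decimal: 15 & 13 = 13



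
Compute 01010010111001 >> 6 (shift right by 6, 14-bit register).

Original: 01010010111001 (decimal 5305)
Shift right by 6 positions
Drop the 6 low bits; fill with zeros on the left
Result: 00000001010010 (decimal 82)
Equivalent: 5305 >> 6 = 5305 ÷ 2^6 = 82



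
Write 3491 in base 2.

Using repeated division by 2:
3491 ÷ 2 = 1745 remainder 1
1745 ÷ 2 = 872 remainder 1
872 ÷ 2 = 436 remainder 0
436 ÷ 2 = 218 remainder 0
218 ÷ 2 = 109 remainder 0
109 ÷ 2 = 54 remainder 1
54 ÷ 2 = 27 remainder 0
27 ÷ 2 = 13 remainder 1
13 ÷ 2 = 6 remainder 1
6 ÷ 2 = 3 remainder 0
3 ÷ 2 = 1 remainder 1
1 ÷ 2 = 0 remainder 1
Reading remainders bottom to top: 110110100011

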